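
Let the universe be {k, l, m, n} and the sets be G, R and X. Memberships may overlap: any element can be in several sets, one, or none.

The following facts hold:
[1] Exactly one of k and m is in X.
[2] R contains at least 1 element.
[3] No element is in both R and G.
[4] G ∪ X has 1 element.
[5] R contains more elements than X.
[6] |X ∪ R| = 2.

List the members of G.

G = {}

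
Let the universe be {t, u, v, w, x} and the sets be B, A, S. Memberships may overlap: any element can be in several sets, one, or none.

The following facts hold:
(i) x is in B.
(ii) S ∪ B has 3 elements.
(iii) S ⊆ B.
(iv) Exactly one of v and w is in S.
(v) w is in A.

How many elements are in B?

3

From (i): x ∈ B.
From (v): w ∈ A.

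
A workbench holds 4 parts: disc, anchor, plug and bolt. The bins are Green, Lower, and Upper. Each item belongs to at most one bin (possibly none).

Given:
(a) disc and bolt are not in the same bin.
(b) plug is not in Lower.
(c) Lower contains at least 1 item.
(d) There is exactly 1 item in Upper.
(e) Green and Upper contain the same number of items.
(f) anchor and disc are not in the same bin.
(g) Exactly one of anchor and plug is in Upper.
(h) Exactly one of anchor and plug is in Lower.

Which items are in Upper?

From (b): plug ∉ Lower.
(h) (exactly one): anchor ∈ Lower.
(f): disc ∉ Lower.
(g) (exactly one): plug ∈ Upper.
(d): Upper already has 1, so the rest are out.

Upper = {plug}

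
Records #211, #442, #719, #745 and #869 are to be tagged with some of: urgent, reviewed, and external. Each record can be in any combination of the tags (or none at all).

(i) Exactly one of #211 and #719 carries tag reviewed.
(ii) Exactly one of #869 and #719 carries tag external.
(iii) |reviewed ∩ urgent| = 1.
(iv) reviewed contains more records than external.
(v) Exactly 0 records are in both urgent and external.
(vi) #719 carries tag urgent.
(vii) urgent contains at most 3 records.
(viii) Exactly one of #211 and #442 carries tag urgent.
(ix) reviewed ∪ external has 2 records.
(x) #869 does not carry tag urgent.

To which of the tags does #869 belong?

#869: external, reviewed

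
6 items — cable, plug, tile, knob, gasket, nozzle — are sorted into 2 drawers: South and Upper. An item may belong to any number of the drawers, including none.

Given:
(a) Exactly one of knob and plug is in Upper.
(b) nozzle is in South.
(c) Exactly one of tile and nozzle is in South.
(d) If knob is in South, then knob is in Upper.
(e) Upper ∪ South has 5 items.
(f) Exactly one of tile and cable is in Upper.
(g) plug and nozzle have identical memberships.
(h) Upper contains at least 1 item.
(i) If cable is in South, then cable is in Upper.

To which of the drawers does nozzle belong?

From (b): nozzle ∈ South.
(c) (exactly one): tile ∉ South.
(g): plug matches nozzle: plug ∈ South.
Suppose nozzle ∈ Upper: no assignment then satisfies all the clues, so nozzle ∉ Upper.

nozzle: South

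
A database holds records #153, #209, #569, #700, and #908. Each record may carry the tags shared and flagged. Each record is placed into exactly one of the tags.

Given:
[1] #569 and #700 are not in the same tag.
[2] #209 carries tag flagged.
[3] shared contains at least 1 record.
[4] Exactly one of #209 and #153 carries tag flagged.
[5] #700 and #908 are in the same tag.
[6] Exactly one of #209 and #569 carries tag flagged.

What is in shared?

From (2): #209 ∈ flagged.
(4) (exactly one): #153 ∉ flagged.
(6) (exactly one): #569 ∉ flagged.
Only one tag left: #153 ∈ shared.
Only one tag left: #569 ∈ shared.
(1): #700 ∉ shared.
(5): #908 matches #700: #908 ∉ shared.
Only one tag left: #700 ∈ flagged.
Only one tag left: #908 ∈ flagged.

shared = {#153, #569}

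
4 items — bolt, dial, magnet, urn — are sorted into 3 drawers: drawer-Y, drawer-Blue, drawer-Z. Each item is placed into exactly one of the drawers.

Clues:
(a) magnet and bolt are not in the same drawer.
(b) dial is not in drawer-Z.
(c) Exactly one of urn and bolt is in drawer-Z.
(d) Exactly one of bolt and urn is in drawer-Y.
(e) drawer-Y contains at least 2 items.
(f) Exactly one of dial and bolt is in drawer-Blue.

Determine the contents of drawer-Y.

drawer-Y = {magnet, urn}

From (b): dial ∉ drawer-Z.
Suppose bolt ∈ drawer-Y: no assignment then satisfies all the clues, so bolt ∉ drawer-Y.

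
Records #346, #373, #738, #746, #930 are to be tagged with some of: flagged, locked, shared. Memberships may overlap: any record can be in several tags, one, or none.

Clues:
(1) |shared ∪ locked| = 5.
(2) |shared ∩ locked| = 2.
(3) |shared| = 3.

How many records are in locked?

4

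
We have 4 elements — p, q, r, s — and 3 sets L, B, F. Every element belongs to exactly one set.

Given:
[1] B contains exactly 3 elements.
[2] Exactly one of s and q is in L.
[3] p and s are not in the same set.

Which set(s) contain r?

r: B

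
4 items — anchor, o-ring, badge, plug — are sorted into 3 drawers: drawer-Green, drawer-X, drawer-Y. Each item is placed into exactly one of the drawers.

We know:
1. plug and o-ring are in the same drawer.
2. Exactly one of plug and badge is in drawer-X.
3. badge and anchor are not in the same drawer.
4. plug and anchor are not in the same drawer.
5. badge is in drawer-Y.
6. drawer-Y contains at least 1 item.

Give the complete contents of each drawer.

drawer-Green = {anchor}; drawer-X = {o-ring, plug}; drawer-Y = {badge}

From (5): badge ∈ drawer-Y.
(2) (exactly one): plug ∈ drawer-X.
(3): anchor ∉ drawer-Y.
(4): anchor ∉ drawer-X.
Only one drawer left: anchor ∈ drawer-Green.
(1): o-ring matches plug: o-ring ∉ drawer-Green.
(1): o-ring matches plug: o-ring ∈ drawer-X.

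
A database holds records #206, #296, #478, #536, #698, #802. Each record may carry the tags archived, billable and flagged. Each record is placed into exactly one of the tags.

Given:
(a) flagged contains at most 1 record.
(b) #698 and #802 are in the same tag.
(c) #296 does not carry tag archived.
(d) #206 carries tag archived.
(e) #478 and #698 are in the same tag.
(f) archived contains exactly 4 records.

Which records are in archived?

archived = {#206, #478, #698, #802}

From (c): #296 ∉ archived.
From (d): #206 ∈ archived.
Suppose #478 ∉ archived: no assignment then satisfies all the clues, so #478 ∈ archived.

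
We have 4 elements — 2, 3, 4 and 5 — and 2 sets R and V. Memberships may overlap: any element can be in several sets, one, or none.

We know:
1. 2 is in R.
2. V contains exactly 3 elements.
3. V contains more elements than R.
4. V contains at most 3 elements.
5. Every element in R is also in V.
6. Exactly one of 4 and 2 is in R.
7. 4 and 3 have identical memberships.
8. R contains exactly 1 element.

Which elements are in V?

V = {2, 3, 4}

From (1): 2 ∈ R.
(5) with 2 ∈ R: 2 ∈ V.
(6) (exactly one): 4 ∉ R.
(7): 3 matches 4: 3 ∉ R.
(8): R already has 1, so the rest are out.
Suppose 3 ∉ V: no assignment then satisfies all the clues, so 3 ∈ V.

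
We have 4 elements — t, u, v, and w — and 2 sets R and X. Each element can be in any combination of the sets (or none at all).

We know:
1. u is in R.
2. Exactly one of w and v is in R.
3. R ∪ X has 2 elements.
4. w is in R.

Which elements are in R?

R = {u, w}

From (1): u ∈ R.
From (4): w ∈ R.
(2) (exactly one): v ∉ R.
Suppose t ∈ R: no assignment then satisfies all the clues, so t ∉ R.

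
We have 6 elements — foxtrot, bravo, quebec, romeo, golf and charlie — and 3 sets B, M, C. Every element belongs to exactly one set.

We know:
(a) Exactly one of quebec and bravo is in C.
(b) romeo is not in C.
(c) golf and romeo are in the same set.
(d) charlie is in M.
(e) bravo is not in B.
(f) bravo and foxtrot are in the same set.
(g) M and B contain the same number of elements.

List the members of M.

M = {charlie, quebec}

From (b): romeo ∉ C.
From (d): charlie ∈ M.
From (e): bravo ∉ B.
(c): golf matches romeo: golf ∉ C.
(f): foxtrot matches bravo: foxtrot ∉ B.
Suppose foxtrot ∈ M: no assignment then satisfies all the clues, so foxtrot ∉ M.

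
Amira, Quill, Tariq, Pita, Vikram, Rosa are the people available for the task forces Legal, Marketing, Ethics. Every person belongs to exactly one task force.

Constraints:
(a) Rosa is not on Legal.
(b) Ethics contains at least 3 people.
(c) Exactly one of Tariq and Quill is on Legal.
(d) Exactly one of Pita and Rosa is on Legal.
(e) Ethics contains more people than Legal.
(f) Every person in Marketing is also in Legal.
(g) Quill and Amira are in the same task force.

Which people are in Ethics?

Ethics = {Amira, Quill, Rosa, Vikram}

From (a): Rosa ∉ Legal.
(d) (exactly one): Pita ∈ Legal.
(f) contrapositive: Rosa ∉ Marketing.
Only one task force left: Rosa ∈ Ethics.
Suppose Amira ∉ Ethics: no assignment then satisfies all the clues, so Amira ∈ Ethics.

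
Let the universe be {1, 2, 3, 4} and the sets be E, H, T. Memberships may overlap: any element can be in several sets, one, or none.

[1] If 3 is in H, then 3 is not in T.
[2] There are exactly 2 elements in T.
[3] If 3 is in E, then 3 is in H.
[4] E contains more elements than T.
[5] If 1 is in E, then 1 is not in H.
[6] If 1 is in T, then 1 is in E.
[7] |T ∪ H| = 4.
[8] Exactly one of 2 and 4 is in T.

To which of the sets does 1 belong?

1: E, T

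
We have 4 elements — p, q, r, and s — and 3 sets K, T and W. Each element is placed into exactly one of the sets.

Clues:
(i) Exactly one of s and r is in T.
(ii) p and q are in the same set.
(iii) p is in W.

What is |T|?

1

From (iii): p ∈ W.
(ii): q matches p: q ∉ K.
(ii): q matches p: q ∉ T.
(ii): q matches p: q ∈ W.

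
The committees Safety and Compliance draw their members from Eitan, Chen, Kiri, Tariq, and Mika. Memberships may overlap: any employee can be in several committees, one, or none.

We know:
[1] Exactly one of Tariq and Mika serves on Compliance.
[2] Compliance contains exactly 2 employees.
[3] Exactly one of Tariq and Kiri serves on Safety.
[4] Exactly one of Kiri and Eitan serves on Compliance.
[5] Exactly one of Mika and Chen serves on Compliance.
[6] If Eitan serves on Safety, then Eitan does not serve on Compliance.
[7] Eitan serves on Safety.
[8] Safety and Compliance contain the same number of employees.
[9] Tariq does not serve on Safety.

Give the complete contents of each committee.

Safety = {Eitan, Kiri}; Compliance = {Kiri, Mika}

From (7): Eitan ∈ Safety.
From (9): Tariq ∉ Safety.
(3) (exactly one): Kiri ∈ Safety.
(6): Eitan ∉ Compliance.
(4) (exactly one): Kiri ∈ Compliance.
Suppose Chen ∈ Safety: no assignment then satisfies all the clues, so Chen ∉ Safety.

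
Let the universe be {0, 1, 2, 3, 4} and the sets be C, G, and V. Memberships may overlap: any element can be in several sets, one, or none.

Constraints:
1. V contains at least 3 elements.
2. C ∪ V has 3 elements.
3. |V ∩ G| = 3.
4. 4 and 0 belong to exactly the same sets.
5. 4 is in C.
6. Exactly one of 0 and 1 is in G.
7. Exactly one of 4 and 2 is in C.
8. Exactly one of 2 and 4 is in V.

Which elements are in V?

V = {0, 3, 4}

From (5): 4 ∈ C.
(4): 0 matches 4: 0 ∈ C.
(7) (exactly one): 2 ∉ C.
Suppose 0 ∉ V: no assignment then satisfies all the clues, so 0 ∈ V.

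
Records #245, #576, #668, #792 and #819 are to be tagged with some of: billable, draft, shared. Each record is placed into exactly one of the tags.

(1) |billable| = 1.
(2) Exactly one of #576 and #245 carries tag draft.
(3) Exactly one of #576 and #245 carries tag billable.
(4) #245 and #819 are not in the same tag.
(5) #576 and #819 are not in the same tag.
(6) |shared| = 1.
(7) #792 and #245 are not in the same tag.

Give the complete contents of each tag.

billable = {#245}; draft = {#576, #668, #792}; shared = {#819}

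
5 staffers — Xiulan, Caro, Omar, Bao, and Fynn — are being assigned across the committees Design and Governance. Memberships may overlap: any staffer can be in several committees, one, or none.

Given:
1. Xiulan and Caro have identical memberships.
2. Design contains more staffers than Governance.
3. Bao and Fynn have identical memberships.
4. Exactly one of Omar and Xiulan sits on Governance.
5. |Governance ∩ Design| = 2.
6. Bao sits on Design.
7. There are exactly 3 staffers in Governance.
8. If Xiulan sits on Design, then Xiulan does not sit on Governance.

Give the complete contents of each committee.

From (6): Bao ∈ Design.
(3): Fynn matches Bao: Fynn ∈ Design.
Suppose Xiulan ∉ Design: no assignment then satisfies all the clues, so Xiulan ∈ Design.

Design = {Bao, Caro, Fynn, Xiulan}; Governance = {Bao, Fynn, Omar}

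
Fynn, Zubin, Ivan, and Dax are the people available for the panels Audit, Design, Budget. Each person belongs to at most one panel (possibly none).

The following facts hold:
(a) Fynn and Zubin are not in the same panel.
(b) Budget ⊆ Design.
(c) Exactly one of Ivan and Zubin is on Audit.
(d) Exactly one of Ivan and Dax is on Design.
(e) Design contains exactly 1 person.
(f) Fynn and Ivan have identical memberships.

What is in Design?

Design = {Dax}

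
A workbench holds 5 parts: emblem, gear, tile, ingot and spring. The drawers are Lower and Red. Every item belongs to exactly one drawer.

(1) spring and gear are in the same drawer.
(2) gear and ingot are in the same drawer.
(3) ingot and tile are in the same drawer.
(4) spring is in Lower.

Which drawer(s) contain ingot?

ingot: Lower

From (4): spring ∈ Lower.
(1): gear matches spring: gear ∈ Lower.
(2): ingot matches gear: ingot ∈ Lower.
(3): tile matches ingot: tile ∈ Lower.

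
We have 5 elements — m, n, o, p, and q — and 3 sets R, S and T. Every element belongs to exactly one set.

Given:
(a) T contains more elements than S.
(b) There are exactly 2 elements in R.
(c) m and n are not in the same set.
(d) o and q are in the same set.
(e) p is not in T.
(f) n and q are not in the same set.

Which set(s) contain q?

From (e): p ∉ T.
Suppose q ∈ R: no assignment then satisfies all the clues, so q ∉ R.

q: T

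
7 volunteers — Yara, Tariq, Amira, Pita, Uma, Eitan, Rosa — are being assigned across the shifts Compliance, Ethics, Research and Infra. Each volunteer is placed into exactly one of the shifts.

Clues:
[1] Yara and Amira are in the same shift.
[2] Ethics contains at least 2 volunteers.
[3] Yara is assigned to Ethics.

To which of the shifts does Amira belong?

From (3): Yara ∈ Ethics.
(1): Amira matches Yara: Amira ∉ Compliance.
(1): Amira matches Yara: Amira ∈ Ethics.

Amira: Ethics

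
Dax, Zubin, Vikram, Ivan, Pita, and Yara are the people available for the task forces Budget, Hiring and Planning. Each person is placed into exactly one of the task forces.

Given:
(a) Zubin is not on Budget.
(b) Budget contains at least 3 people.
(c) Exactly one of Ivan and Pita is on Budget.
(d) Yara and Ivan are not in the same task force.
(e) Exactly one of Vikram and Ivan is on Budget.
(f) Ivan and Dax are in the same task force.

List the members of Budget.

Budget = {Pita, Vikram, Yara}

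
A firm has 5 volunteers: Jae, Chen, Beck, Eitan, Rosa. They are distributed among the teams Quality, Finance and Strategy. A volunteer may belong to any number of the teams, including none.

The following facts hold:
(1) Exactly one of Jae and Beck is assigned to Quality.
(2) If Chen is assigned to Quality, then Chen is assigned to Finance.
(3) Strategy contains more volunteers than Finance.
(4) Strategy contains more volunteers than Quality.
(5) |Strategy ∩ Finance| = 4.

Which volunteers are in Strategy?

Strategy = {Beck, Chen, Eitan, Jae, Rosa}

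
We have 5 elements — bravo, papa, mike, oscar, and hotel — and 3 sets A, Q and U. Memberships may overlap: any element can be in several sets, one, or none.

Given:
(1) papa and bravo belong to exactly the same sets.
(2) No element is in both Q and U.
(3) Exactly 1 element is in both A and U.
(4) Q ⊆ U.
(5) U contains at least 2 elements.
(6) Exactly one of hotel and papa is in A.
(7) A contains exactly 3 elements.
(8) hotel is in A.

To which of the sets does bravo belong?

From (8): hotel ∈ A.
(6) (exactly one): papa ∉ A.
(1): bravo matches papa: bravo ∉ A.
(7): only 3 candidates remain for A, so all are in.
Suppose bravo ∈ Q: no assignment then satisfies all the clues, so bravo ∉ Q.

bravo: U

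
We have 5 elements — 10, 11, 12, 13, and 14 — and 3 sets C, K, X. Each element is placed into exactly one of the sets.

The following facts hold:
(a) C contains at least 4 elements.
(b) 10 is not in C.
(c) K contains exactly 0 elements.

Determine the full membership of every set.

From (b): 10 ∉ C.
(a): only 4 candidates remain for C, so all are in.
(c): K already has 0, so the rest are out.
Only one set left: 10 ∈ X.

C = {11, 12, 13, 14}; K = {}; X = {10}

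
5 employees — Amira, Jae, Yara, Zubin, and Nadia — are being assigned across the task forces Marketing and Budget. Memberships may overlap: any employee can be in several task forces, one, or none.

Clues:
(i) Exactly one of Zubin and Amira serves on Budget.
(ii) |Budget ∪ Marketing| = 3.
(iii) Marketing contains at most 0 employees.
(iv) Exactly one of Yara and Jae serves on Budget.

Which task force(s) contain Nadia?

Nadia: Budget

(iii): Marketing already has 0, so the rest are out.
Suppose Nadia ∉ Budget: no assignment then satisfies all the clues, so Nadia ∈ Budget.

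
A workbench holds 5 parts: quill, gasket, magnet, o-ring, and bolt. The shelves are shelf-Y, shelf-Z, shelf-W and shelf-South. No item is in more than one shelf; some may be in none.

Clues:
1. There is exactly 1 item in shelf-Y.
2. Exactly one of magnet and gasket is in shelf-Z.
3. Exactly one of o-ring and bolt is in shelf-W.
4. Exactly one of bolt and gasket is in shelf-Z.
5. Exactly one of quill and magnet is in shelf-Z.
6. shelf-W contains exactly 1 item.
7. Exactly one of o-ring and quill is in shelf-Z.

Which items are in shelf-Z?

shelf-Z = {gasket, quill}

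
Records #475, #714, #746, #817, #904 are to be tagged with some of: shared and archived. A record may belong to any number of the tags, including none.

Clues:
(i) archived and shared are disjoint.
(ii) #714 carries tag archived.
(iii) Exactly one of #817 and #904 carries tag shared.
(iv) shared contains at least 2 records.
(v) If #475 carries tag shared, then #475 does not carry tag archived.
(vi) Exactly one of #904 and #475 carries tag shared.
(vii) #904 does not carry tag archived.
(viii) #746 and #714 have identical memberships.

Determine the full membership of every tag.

shared = {#475, #817}; archived = {#714, #746}

From (ii): #714 ∈ archived.
From (vii): #904 ∉ archived.
(i) (disjoint): #714 ∉ shared.
(viii): #746 matches #714: #746 ∉ shared.
(viii): #746 matches #714: #746 ∈ archived.
Suppose #475 ∉ shared: no assignment then satisfies all the clues, so #475 ∈ shared.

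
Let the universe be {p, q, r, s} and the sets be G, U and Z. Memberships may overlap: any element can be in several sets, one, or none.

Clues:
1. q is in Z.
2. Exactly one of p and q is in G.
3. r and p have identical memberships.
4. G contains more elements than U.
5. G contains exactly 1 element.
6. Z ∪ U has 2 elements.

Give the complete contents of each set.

G = {q}; U = {}; Z = {q, s}

From (1): q ∈ Z.
Suppose p ∈ G: no assignment then satisfies all the clues, so p ∉ G.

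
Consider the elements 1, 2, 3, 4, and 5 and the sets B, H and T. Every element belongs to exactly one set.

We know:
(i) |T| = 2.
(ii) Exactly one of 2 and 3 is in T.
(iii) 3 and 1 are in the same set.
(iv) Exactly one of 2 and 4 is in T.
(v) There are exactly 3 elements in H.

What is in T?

T = {2, 5}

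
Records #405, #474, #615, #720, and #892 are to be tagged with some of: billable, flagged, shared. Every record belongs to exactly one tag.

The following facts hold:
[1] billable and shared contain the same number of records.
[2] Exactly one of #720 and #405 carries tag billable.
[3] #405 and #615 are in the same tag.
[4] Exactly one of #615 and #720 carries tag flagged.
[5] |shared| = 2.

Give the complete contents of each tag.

billable = {#405, #615}; flagged = {#720}; shared = {#474, #892}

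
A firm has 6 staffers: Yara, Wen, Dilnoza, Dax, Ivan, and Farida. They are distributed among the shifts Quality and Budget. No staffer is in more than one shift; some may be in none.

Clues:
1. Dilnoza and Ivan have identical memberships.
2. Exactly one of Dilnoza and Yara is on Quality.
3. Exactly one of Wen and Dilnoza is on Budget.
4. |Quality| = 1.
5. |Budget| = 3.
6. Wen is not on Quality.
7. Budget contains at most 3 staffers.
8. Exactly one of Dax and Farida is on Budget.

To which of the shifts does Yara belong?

Yara: Quality

From (6): Wen ∉ Quality.
Suppose Yara ∉ Quality: no assignment then satisfies all the clues, so Yara ∈ Quality.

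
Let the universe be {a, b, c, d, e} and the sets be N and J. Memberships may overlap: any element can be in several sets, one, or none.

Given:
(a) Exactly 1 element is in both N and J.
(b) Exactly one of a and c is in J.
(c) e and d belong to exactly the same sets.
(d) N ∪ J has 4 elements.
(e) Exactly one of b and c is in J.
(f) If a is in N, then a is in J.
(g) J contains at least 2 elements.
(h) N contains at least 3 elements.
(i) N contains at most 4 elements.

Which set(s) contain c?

c: none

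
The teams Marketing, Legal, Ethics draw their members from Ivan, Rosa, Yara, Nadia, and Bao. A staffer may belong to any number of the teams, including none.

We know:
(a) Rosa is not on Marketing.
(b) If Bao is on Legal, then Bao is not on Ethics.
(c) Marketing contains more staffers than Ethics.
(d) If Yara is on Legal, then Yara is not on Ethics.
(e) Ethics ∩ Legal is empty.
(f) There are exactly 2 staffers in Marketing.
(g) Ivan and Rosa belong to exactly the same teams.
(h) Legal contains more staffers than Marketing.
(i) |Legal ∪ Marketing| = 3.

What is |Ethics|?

0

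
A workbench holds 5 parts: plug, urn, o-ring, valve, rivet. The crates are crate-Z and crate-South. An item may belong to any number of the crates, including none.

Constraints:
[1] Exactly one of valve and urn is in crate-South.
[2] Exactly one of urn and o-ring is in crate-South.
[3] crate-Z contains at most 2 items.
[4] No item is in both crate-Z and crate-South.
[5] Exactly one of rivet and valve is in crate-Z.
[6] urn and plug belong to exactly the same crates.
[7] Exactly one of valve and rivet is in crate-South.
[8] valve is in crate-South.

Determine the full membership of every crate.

crate-Z = {rivet}; crate-South = {o-ring, valve}

From (8): valve ∈ crate-South.
(1) (exactly one): urn ∉ crate-South.
(2) (exactly one): o-ring ∈ crate-South.
(4) (disjoint): o-ring ∉ crate-Z.
(4) (disjoint): valve ∉ crate-Z.
(5) (exactly one): rivet ∈ crate-Z.
(6): plug matches urn: plug ∉ crate-South.
(7) (exactly one): rivet ∉ crate-South.
Suppose plug ∈ crate-Z: no assignment then satisfies all the clues, so plug ∉ crate-Z.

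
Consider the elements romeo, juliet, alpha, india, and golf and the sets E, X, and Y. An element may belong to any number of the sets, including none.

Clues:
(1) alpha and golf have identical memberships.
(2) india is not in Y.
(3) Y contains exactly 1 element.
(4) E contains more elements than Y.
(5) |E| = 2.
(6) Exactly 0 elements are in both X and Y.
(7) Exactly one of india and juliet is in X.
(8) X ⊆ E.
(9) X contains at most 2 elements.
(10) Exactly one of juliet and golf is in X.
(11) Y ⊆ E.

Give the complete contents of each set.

E = {juliet, romeo}; X = {juliet}; Y = {romeo}

From (2): india ∉ Y.
Suppose romeo ∉ E: no assignment then satisfies all the clues, so romeo ∈ E.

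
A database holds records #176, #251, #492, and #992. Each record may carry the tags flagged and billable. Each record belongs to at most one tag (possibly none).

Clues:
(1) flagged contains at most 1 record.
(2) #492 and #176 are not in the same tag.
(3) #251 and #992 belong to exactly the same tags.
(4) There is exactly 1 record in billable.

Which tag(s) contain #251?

#251: none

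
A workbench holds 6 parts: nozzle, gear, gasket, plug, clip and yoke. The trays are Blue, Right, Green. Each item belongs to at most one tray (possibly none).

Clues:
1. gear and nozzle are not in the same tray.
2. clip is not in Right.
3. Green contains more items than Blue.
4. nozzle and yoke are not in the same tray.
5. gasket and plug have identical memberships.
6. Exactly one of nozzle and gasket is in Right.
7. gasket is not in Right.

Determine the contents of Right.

From (2): clip ∉ Right.
From (7): gasket ∉ Right.
(5): plug matches gasket: plug ∉ Right.
(6) (exactly one): nozzle ∈ Right.
(1): gear ∉ Right.
(4): yoke ∉ Right.

Right = {nozzle}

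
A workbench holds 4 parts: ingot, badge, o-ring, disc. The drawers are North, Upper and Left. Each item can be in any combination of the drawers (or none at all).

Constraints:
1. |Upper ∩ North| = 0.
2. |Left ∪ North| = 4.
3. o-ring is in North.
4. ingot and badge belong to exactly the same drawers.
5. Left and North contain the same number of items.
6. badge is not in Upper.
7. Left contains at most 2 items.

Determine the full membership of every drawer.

North = {disc, o-ring}; Upper = {}; Left = {badge, ingot}

From (3): o-ring ∈ North.
From (6): badge ∉ Upper.
(4): ingot matches badge: ingot ∉ Upper.
Suppose ingot ∈ North: no assignment then satisfies all the clues, so ingot ∉ North.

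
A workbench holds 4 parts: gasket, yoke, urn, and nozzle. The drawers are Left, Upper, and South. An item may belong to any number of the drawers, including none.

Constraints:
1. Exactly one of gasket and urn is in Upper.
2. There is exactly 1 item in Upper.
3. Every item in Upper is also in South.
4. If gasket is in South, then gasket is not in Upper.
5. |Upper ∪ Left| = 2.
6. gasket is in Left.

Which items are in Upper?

From (6): gasket ∈ Left.
Suppose gasket ∈ Upper: no assignment then satisfies all the clues, so gasket ∉ Upper.

Upper = {urn}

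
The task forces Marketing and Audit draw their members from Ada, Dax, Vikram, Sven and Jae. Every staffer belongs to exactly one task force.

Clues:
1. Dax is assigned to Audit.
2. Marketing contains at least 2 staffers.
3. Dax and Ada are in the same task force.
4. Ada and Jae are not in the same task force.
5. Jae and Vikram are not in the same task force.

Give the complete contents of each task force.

Marketing = {Jae, Sven}; Audit = {Ada, Dax, Vikram}

From (1): Dax ∈ Audit.
(3): Ada matches Dax: Ada ∉ Marketing.
(3): Ada matches Dax: Ada ∈ Audit.
(4): Jae ∉ Audit.
Only one task force left: Jae ∈ Marketing.
(5): Vikram ∉ Marketing.
Only one task force left: Vikram ∈ Audit.
(2): only 2 candidates remain for Marketing, so all are in.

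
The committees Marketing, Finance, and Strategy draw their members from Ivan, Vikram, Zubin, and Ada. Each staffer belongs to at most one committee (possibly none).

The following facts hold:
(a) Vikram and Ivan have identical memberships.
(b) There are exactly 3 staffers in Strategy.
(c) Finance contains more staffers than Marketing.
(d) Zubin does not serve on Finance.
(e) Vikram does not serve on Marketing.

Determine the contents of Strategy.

Strategy = {Ivan, Vikram, Zubin}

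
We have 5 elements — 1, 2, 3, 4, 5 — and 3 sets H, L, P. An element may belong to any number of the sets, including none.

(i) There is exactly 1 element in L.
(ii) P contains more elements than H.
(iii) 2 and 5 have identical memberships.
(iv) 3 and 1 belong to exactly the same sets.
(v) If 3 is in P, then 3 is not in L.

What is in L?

L = {4}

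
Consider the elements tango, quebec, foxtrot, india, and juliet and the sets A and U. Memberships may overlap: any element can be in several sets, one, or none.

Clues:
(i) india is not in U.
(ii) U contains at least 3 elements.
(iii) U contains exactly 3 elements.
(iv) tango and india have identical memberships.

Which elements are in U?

U = {foxtrot, juliet, quebec}

From (i): india ∉ U.
(iv): tango matches india: tango ∉ U.
(ii): only 3 candidates remain for U, so all are in.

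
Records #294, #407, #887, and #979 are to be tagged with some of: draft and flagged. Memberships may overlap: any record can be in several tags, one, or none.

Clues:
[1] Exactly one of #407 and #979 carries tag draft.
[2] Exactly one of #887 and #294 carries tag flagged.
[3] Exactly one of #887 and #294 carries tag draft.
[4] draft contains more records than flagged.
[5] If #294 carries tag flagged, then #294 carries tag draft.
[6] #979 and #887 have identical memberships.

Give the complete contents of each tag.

draft = {#294, #407}; flagged = {#294}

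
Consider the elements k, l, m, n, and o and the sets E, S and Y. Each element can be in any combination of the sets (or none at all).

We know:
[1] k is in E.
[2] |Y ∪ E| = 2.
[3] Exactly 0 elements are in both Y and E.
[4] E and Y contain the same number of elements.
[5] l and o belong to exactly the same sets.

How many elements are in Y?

1

From (1): k ∈ E.
Suppose k ∈ Y: no assignment then satisfies all the clues, so k ∉ Y.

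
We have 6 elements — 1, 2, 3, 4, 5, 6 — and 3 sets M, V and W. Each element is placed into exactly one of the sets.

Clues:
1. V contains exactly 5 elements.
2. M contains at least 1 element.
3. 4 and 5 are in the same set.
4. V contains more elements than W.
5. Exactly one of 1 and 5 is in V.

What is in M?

M = {1}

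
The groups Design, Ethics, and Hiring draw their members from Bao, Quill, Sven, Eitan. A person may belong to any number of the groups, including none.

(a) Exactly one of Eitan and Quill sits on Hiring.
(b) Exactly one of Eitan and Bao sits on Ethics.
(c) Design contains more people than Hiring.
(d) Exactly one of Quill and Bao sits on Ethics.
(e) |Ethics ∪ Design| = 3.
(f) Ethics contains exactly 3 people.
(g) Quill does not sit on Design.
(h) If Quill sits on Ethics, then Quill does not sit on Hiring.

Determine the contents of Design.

From (g): Quill ∉ Design.
Suppose Bao ∈ Design: no assignment then satisfies all the clues, so Bao ∉ Design.

Design = {Eitan, Sven}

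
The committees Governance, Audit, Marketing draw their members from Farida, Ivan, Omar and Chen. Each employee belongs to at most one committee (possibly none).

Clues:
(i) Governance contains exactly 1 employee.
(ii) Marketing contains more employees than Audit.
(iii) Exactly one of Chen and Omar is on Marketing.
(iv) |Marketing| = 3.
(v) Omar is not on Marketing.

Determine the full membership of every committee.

From (v): Omar ∉ Marketing.
(iii) (exactly one): Chen ∈ Marketing.
(iv): only 3 candidates remain for Marketing, so all are in.
(i): only 1 candidates remain for Governance, so all are in.

Governance = {Omar}; Audit = {}; Marketing = {Chen, Farida, Ivan}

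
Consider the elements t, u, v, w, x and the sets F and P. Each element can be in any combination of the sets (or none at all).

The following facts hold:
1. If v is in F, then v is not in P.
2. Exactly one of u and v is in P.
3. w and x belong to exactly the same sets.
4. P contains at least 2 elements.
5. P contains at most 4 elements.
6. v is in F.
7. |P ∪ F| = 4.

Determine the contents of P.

P = {u, w, x}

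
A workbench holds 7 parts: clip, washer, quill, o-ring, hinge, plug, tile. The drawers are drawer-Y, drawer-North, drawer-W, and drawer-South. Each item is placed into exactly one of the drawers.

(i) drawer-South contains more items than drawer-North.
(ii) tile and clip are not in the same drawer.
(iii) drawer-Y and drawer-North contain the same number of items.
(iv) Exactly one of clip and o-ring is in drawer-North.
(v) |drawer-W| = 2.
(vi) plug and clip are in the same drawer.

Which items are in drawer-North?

drawer-North = {o-ring}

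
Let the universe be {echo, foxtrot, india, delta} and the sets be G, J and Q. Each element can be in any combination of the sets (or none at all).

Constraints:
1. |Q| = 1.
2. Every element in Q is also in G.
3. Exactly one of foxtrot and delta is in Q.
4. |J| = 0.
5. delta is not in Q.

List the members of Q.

From (5): delta ∉ Q.
(3) (exactly one): foxtrot ∈ Q.
(4): J already has 0, so the rest are out.
(1): Q already has 1, so the rest are out.
(2) with foxtrot ∈ Q: foxtrot ∈ G.

Q = {foxtrot}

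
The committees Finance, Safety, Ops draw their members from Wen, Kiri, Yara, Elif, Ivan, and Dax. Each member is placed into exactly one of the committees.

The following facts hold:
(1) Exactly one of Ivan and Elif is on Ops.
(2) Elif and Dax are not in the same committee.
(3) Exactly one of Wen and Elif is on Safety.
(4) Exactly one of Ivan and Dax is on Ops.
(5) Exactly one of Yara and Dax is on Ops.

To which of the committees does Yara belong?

Yara: Ops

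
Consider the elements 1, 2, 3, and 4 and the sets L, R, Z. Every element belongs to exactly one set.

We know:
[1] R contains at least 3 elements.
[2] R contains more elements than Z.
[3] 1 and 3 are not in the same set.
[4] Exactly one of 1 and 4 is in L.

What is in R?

R = {2, 3, 4}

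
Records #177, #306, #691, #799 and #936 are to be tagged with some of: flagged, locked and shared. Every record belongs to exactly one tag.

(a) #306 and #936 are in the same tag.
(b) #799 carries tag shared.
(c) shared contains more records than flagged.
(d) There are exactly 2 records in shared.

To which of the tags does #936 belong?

From (b): #799 ∈ shared.
Suppose #936 ∈ flagged: no assignment then satisfies all the clues, so #936 ∉ flagged.

#936: locked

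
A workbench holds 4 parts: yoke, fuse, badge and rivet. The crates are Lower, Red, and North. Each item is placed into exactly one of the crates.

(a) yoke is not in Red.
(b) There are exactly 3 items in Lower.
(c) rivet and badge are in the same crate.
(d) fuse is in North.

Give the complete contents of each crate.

Lower = {badge, rivet, yoke}; Red = {}; North = {fuse}

From (a): yoke ∉ Red.
From (d): fuse ∈ North.
(b): only 3 candidates remain for Lower, so all are in.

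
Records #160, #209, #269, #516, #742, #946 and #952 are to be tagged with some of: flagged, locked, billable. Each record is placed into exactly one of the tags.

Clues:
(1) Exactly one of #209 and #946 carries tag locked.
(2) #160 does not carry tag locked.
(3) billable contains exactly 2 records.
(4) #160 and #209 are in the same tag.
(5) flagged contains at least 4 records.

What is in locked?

locked = {#946}

From (2): #160 ∉ locked.
(4): #209 matches #160: #209 ∉ locked.
(1) (exactly one): #946 ∈ locked.
Suppose #269 ∈ locked: no assignment then satisfies all the clues, so #269 ∉ locked.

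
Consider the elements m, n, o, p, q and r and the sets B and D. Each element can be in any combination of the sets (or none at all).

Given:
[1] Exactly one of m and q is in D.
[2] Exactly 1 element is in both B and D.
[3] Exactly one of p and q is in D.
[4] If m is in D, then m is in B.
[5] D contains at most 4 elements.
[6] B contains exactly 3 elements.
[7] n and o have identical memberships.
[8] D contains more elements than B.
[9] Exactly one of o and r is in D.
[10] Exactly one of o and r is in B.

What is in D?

D = {m, n, o, p}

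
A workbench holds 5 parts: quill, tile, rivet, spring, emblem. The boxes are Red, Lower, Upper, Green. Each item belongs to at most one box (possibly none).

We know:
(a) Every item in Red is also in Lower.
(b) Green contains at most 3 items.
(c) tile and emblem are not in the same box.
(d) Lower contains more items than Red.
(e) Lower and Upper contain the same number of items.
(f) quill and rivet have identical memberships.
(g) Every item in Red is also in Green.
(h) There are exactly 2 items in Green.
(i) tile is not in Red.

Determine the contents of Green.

Green = {quill, rivet}

From (i): tile ∉ Red.
Suppose quill ∉ Green: no assignment then satisfies all the clues, so quill ∈ Green.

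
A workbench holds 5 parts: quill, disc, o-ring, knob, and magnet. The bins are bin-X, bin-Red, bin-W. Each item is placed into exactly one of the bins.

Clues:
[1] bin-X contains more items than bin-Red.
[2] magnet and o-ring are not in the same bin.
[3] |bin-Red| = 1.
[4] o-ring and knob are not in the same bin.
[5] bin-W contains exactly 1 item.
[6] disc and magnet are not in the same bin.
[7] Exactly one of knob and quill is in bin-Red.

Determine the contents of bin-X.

bin-X = {disc, o-ring, quill}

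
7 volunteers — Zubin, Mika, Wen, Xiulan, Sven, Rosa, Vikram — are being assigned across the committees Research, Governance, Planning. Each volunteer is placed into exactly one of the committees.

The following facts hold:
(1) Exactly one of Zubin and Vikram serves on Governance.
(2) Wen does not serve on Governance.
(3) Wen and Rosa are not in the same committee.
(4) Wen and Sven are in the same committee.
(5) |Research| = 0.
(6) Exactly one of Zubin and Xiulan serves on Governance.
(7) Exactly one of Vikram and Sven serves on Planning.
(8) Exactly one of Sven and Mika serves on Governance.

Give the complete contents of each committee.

Research = {}; Governance = {Mika, Rosa, Vikram, Xiulan}; Planning = {Sven, Wen, Zubin}

From (2): Wen ∉ Governance.
(4): Sven matches Wen: Sven ∉ Governance.
(5): Research already has 0, so the rest are out.
(8) (exactly one): Mika ∈ Governance.
Only one committee left: Wen ∈ Planning.
Only one committee left: Sven ∈ Planning.
(3): Rosa ∉ Planning.
(7) (exactly one): Vikram ∉ Planning.
Only one committee left: Rosa ∈ Governance.
Only one committee left: Vikram ∈ Governance.
(1) (exactly one): Zubin ∉ Governance.
Only one committee left: Zubin ∈ Planning.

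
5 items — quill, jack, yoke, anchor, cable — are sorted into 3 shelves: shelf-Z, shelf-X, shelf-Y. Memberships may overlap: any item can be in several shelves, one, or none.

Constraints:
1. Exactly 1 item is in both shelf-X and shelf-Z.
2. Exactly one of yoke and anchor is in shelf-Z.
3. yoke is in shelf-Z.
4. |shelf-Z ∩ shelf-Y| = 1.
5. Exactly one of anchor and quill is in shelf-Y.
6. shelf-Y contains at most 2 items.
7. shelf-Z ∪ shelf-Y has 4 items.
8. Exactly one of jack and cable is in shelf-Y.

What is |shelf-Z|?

3

From (3): yoke ∈ shelf-Z.
(2) (exactly one): anchor ∉ shelf-Z.
Suppose yoke ∈ shelf-Y: no assignment then satisfies all the clues, so yoke ∉ shelf-Y.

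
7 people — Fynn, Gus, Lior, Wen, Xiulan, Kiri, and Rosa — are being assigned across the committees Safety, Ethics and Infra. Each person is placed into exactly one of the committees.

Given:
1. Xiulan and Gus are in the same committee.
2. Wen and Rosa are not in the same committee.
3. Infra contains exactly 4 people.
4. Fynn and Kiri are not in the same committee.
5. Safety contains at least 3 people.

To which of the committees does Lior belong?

Lior: Safety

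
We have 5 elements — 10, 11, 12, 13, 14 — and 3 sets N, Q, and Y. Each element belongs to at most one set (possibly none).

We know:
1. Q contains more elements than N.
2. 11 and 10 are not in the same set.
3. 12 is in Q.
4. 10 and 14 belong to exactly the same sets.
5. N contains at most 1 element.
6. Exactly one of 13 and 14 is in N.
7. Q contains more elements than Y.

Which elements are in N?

N = {13}

From (3): 12 ∈ Q.
Suppose 10 ∈ N: no assignment then satisfies all the clues, so 10 ∉ N.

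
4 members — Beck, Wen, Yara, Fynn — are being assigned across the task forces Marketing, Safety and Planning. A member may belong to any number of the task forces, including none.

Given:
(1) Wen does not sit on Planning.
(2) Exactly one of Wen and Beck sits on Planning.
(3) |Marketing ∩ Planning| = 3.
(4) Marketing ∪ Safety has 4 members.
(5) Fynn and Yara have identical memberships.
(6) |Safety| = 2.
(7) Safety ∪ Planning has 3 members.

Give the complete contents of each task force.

From (1): Wen ∉ Planning.
(2) (exactly one): Beck ∈ Planning.
Suppose Beck ∉ Marketing: no assignment then satisfies all the clues, so Beck ∈ Marketing.

Marketing = {Beck, Fynn, Wen, Yara}; Safety = {Fynn, Yara}; Planning = {Beck, Fynn, Yara}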